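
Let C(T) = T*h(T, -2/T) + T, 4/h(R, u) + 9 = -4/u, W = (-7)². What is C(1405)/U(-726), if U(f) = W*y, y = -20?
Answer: -788205/548996 ≈ -1.4357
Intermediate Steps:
W = 49
h(R, u) = 4/(-9 - 4/u)
U(f) = -980 (U(f) = 49*(-20) = -980)
C(T) = T + 8/(4 - 18/T) (C(T) = T*(-4*(-2/T)/(4 + 9*(-2/T))) + T = T*(-4*(-2/T)/(4 - 18/T)) + T = T*(8/(T*(4 - 18/T))) + T = 8/(4 - 18/T) + T = T + 8/(4 - 18/T))
C(1405)/U(-726) = (1405*(-5 + 2*1405)/(-9 + 2*1405))/(-980) = (1405*(-5 + 2810)/(-9 + 2810))*(-1/980) = (1405*2805/2801)*(-1/980) = (1405*(1/2801)*2805)*(-1/980) = (3941025/2801)*(-1/980) = -788205/548996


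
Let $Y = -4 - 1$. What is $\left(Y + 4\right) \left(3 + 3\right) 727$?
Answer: $-4362$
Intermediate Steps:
$Y = -5$ ($Y = -4 - 1 = -5$)
$\left(Y + 4\right) \left(3 + 3\right) 727 = \left(-5 + 4\right) \left(3 + 3\right) 727 = \left(-1\right) 6 \cdot 727 = \left(-6\right) 727 = -4362$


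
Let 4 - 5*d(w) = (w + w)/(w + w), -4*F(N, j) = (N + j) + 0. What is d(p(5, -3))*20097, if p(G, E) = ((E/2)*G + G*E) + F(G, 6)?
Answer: 60291/5 ≈ 12058.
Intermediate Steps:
F(N, j) = -N/4 - j/4 (F(N, j) = -((N + j) + 0)/4 = -(N + j)/4 = -N/4 - j/4)
p(G, E) = -3/2 - G/4 + 3*E*G/2 (p(G, E) = ((E/2)*G + G*E) + (-G/4 - ¼*6) = ((E*(½))*G + E*G) + (-G/4 - 3/2) = ((E/2)*G + E*G) + (-3/2 - G/4) = (E*G/2 + E*G) + (-3/2 - G/4) = 3*E*G/2 + (-3/2 - G/4) = -3/2 - G/4 + 3*E*G/2)
d(w) = ⅗ (d(w) = ⅘ - (w + w)/(5*(w + w)) = ⅘ - 2*w/(5*(2*w)) = ⅘ - 2*w*1/(2*w)/5 = ⅘ - ⅕*1 = ⅘ - ⅕ = ⅗)
d(p(5, -3))*20097 = (⅗)*20097 = 60291/5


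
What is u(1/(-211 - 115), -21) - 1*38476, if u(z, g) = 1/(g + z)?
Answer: -263445498/6847 ≈ -38476.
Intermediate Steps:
u(1/(-211 - 115), -21) - 1*38476 = 1/(-21 + 1/(-211 - 115)) - 1*38476 = 1/(-21 + 1/(-326)) - 38476 = 1/(-21 - 1/326) - 38476 = 1/(-6847/326) - 38476 = -326/6847 - 38476 = -263445498/6847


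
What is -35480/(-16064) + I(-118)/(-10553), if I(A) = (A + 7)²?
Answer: 22061987/21190424 ≈ 1.0411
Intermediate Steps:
I(A) = (7 + A)²
-35480/(-16064) + I(-118)/(-10553) = -35480/(-16064) + (7 - 118)²/(-10553) = -35480*(-1/16064) + (-111)²*(-1/10553) = 4435/2008 + 12321*(-1/10553) = 4435/2008 - 12321/10553 = 22061987/21190424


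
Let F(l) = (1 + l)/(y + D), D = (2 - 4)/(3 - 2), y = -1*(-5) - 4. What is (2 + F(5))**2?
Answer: 16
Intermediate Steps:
y = 1 (y = 5 - 4 = 1)
D = -2 (D = -2/1 = -2*1 = -2)
F(l) = -1 - l (F(l) = (1 + l)/(1 - 2) = (1 + l)/(-1) = (1 + l)*(-1) = -1 - l)
(2 + F(5))**2 = (2 + (-1 - 1*5))**2 = (2 + (-1 - 5))**2 = (2 - 6)**2 = (-4)**2 = 16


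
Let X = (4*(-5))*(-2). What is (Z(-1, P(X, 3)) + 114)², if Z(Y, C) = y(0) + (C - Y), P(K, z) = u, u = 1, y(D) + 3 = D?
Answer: 12769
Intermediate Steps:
y(D) = -3 + D
X = 40 (X = -20*(-2) = 40)
P(K, z) = 1
Z(Y, C) = -3 + C - Y (Z(Y, C) = (-3 + 0) + (C - Y) = -3 + (C - Y) = -3 + C - Y)
(Z(-1, P(X, 3)) + 114)² = ((-3 + 1 - 1*(-1)) + 114)² = ((-3 + 1 + 1) + 114)² = (-1 + 114)² = 113² = 12769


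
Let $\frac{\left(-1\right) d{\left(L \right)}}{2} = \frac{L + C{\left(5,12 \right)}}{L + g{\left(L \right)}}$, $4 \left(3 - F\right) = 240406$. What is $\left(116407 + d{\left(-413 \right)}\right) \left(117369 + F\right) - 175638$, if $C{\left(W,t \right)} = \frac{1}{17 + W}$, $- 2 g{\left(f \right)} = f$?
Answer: $\frac{8652834553529}{1298} \approx 6.6663 \cdot 10^{9}$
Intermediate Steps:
$g{\left(f \right)} = - \frac{f}{2}$
$F = - \frac{120197}{2}$ ($F = 3 - \frac{120203}{2} = - \frac{120197}{2} \approx -60099.0$)
$d{\left(L \right)} = - \frac{4 \left(\frac{1}{22} + L\right)}{L}$ ($d{\left(L \right)} = - 2 \frac{L + \frac{1}{17 + 5}}{L - \frac{L}{2}} = - 2 \frac{L + \frac{1}{22}}{\frac{1}{2} L} = - 2 \left(L + \frac{1}{22}\right) \frac{2}{L} = - 2 \left(\frac{1}{22} + L\right) \frac{2}{L} = - 2 \frac{2 \left(\frac{1}{22} + L\right)}{L} = - \frac{4 \left(\frac{1}{22} + L\right)}{L}$)
$\left(116407 + d{\left(-413 \right)}\right) \left(117369 + F\right) - 175638 = \left(116407 - \left(4 + \frac{2}{11 \left(-413\right)}\right)\right) \left(117369 - \frac{120197}{2}\right) - 175638 = \left(116407 - \frac{18170}{4543}\right) \frac{114541}{2} - 175638 = \frac{528818831}{4543} \cdot \frac{114541}{2} - 175638 = \frac{8653062531653}{1298} - 175638 = \frac{8652834553529}{1298}$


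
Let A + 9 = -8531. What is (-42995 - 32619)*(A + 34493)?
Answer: -1962410142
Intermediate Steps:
A = -8540 (A = -9 - 8531 = -8540)
(-42995 - 32619)*(A + 34493) = (-42995 - 32619)*(-8540 + 34493) = -75614*25953 = -1962410142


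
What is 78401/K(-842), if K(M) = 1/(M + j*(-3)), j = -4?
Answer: -65072830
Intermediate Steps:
K(M) = 1/(12 + M) (K(M) = 1/(M - 4*(-3)) = 1/(M + 12) = 1/(12 + M))
78401/K(-842) = 78401/(1/(12 - 842)) = 78401/(1/(-830)) = 78401/(-1/830) = 78401*(-830) = -65072830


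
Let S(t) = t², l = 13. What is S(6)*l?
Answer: 468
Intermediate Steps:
S(6)*l = 6²*13 = 36*13 = 468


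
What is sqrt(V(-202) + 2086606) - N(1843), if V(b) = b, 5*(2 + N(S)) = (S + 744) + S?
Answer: -884 + 2*sqrt(521601) ≈ 560.44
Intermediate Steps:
N(S) = 734/5 + 2*S/5 (N(S) = -2 + ((S + 744) + S)/5 = -2 + ((744 + S) + S)/5 = -2 + (744 + 2*S)/5 = -2 + (744/5 + 2*S/5) = 734/5 + 2*S/5)
sqrt(V(-202) + 2086606) - N(1843) = sqrt(-202 + 2086606) - (734/5 + (2/5)*1843) = sqrt(2086404) - (734/5 + 3686/5) = 2*sqrt(521601) - 1*884 = 2*sqrt(521601) - 884 = -884 + 2*sqrt(521601)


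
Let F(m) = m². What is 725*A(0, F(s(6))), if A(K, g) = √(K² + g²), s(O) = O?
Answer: 26100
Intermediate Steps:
725*A(0, F(s(6))) = 725*√(0² + (6²)²) = 725*√(0 + 36²) = 725*√(0 + 1296) = 725*√1296 = 725*36 = 26100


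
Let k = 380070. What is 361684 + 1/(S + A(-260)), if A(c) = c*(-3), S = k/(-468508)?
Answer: 66017488129394/182528085 ≈ 3.6168e+5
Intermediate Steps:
S = -190035/234254 (S = 380070/(-468508) = 380070*(-1/468508) = -190035/234254 ≈ -0.81123)
A(c) = -3*c
361684 + 1/(S + A(-260)) = 361684 + 1/(-190035/234254 - 3*(-260)) = 361684 + 1/(-190035/234254 + 780) = 361684 + 1/(182528085/234254) = 361684 + 234254/182528085 = 66017488129394/182528085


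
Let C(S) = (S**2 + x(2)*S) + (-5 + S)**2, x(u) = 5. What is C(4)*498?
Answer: 18426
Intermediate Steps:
C(S) = S**2 + (-5 + S)**2 + 5*S (C(S) = (S**2 + 5*S) + (-5 + S)**2 = S**2 + (-5 + S)**2 + 5*S)
C(4)*498 = (25 - 5*4 + 2*4**2)*498 = (25 - 20 + 2*16)*498 = (25 - 20 + 32)*498 = 37*498 = 18426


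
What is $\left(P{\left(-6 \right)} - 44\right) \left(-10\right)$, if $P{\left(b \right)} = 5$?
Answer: $390$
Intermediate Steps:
$\left(P{\left(-6 \right)} - 44\right) \left(-10\right) = \left(5 - 44\right) \left(-10\right) = \left(-39\right) \left(-10\right) = 390$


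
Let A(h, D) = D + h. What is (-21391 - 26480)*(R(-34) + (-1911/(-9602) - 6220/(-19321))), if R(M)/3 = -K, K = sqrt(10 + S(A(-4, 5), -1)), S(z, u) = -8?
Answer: -4626582361641/185520242 + 143613*sqrt(2) ≈ 1.7816e+5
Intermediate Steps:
K = sqrt(2) (K = sqrt(10 - 8) = sqrt(2) ≈ 1.4142)
R(M) = -3*sqrt(2) (R(M) = 3*(-sqrt(2)) = -3*sqrt(2))
(-21391 - 26480)*(R(-34) + (-1911/(-9602) - 6220/(-19321))) = (-21391 - 26480)*(-3*sqrt(2) + (-1911/(-9602) - 6220/(-19321))) = -47871*(-3*sqrt(2) + (-1911*(-1/9602) - 6220*(-1/19321))) = -47871*(-3*sqrt(2) + (1911/9602 + 6220/19321)) = -47871*(-3*sqrt(2) + 96646871/185520242) = -47871*(96646871/185520242 - 3*sqrt(2)) = -4626582361641/185520242 + 143613*sqrt(2)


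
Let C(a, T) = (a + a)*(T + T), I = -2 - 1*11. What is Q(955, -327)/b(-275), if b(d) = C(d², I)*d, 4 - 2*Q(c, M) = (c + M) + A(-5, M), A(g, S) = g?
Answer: -619/2162875000 ≈ -2.8619e-7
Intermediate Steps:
Q(c, M) = 9/2 - M/2 - c/2 (Q(c, M) = 2 - ((c + M) - 5)/2 = 2 - ((M + c) - 5)/2 = 2 - (-5 + M + c)/2 = 2 + (5/2 - M/2 - c/2) = 9/2 - M/2 - c/2)
I = -13 (I = -2 - 11 = -13)
C(a, T) = 4*T*a (C(a, T) = (2*a)*(2*T) = 4*T*a)
b(d) = -52*d³ (b(d) = (4*(-13)*d²)*d = (-52*d²)*d = -52*d³)
Q(955, -327)/b(-275) = (9/2 - ½*(-327) - ½*955)/((-52*(-275)³)) = (9/2 + 327/2 - 955/2)/((-52*(-20796875))) = -619/2/1081437500 = -619/2*1/1081437500 = -619/2162875000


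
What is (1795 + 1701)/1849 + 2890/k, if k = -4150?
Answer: 916479/767335 ≈ 1.1944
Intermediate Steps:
(1795 + 1701)/1849 + 2890/k = (1795 + 1701)/1849 + 2890/(-4150) = 3496*(1/1849) + 2890*(-1/4150) = 3496/1849 - 289/415 = 916479/767335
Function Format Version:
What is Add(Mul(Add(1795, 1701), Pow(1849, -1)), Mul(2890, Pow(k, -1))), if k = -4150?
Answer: Rational(916479, 767335) ≈ 1.1944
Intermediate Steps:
Add(Mul(Add(1795, 1701), Pow(1849, -1)), Mul(2890, Pow(k, -1))) = Add(Mul(Add(1795, 1701), Pow(1849, -1)), Mul(2890, Pow(-4150, -1))) = Add(Mul(3496, Rational(1, 1849)), Mul(2890, Rational(-1, 4150))) = Add(Rational(3496, 1849), Rational(-289, 415)) = Rational(916479, 767335)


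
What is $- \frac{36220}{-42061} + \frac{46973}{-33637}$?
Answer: $- \frac{757399213}{1414805857} \approx -0.53534$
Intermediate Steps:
$- \frac{36220}{-42061} + \frac{46973}{-33637} = \left(-36220\right) \left(- \frac{1}{42061}\right) + 46973 \left(- \frac{1}{33637}\right) = \frac{36220}{42061} - \frac{46973}{33637} = - \frac{757399213}{1414805857}$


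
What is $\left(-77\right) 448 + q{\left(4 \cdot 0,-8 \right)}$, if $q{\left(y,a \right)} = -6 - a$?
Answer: $-34494$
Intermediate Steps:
$\left(-77\right) 448 + q{\left(4 \cdot 0,-8 \right)} = \left(-77\right) 448 - -2 = -34496 + \left(-6 + 8\right) = -34496 + 2 = -34494$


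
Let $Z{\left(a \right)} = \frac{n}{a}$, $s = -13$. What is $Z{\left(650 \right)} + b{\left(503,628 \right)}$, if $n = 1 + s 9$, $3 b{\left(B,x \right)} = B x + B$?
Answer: $\frac{102825601}{975} \approx 1.0546 \cdot 10^{5}$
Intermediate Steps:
$b{\left(B,x \right)} = \frac{B}{3} + \frac{B x}{3}$ ($b{\left(B,x \right)} = \frac{B x + B}{3} = \frac{B + B x}{3} = \frac{B}{3} + \frac{B x}{3}$)
$n = -116$ ($n = 1 - 117 = -116$)
$Z{\left(a \right)} = - \frac{116}{a}$
$Z{\left(650 \right)} + b{\left(503,628 \right)} = - \frac{116}{650} + \frac{1}{3} \cdot 503 \left(1 + 628\right) = \left(-116\right) \frac{1}{650} + \frac{1}{3} \cdot 503 \cdot 629 = - \frac{58}{325} + \frac{316387}{3} = \frac{102825601}{975}$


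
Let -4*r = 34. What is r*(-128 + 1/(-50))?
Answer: 108817/100 ≈ 1088.2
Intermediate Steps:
r = -17/2 (r = -¼*34 = -17/2 ≈ -8.5000)
r*(-128 + 1/(-50)) = -17*(-128 + 1/(-50))/2 = -17*(-128 - 1/50)/2 = -17/2*(-6401/50) = 108817/100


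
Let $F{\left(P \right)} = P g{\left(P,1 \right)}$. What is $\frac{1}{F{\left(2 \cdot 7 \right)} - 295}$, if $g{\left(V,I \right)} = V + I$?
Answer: $- \frac{1}{85} \approx -0.011765$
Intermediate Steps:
$g{\left(V,I \right)} = I + V$
$F{\left(P \right)} = P \left(1 + P\right)$
$\frac{1}{F{\left(2 \cdot 7 \right)} - 295} = \frac{1}{2 \cdot 7 \left(1 + 2 \cdot 7\right) - 295} = \frac{1}{14 \left(1 + 14\right) - 295} = \frac{1}{14 \cdot 15 - 295} = \frac{1}{210 - 295} = \frac{1}{-85} = - \frac{1}{85}$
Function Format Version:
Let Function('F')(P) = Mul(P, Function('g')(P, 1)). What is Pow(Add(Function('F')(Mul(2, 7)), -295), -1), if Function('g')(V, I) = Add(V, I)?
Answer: Rational(-1, 85) ≈ -0.011765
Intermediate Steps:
Function('g')(V, I) = Add(I, V)
Function('F')(P) = Mul(P, Add(1, P))
Pow(Add(Function('F')(Mul(2, 7)), -295), -1) = Pow(Add(Mul(Mul(2, 7), Add(1, Mul(2, 7))), -295), -1) = Pow(Add(Mul(14, Add(1, 14)), -295), -1) = Pow(Add(Mul(14, 15), -295), -1) = Pow(Add(210, -295), -1) = Pow(-85, -1) = Rational(-1, 85)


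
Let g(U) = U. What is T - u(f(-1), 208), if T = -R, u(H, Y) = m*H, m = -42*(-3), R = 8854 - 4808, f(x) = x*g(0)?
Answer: -4046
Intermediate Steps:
f(x) = 0 (f(x) = x*0 = 0)
R = 4046
m = 126
u(H, Y) = 126*H
T = -4046 (T = -1*4046 = -4046)
T - u(f(-1), 208) = -4046 - 126*0 = -4046 - 1*0 = -4046 + 0 = -4046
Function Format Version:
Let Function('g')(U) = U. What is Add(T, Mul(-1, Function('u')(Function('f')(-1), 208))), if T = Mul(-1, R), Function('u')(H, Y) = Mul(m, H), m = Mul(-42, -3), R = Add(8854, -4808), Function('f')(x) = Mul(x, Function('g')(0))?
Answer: -4046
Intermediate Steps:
Function('f')(x) = 0 (Function('f')(x) = Mul(x, 0) = 0)
R = 4046
m = 126
Function('u')(H, Y) = Mul(126, H)
T = -4046 (T = Mul(-1, 4046) = -4046)
Add(T, Mul(-1, Function('u')(Function('f')(-1), 208))) = Add(-4046, Mul(-1, Mul(126, 0))) = Add(-4046, Mul(-1, 0)) = Add(-4046, 0) = -4046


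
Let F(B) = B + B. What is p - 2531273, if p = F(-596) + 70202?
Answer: -2462263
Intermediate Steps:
F(B) = 2*B
p = 69010 (p = 2*(-596) + 70202 = -1192 + 70202 = 69010)
p - 2531273 = 69010 - 2531273 = -2462263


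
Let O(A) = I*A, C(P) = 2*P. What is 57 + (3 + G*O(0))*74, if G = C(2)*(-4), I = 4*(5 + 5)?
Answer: 279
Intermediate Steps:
I = 40 (I = 4*10 = 40)
G = -16 (G = (2*2)*(-4) = 4*(-4) = -16)
O(A) = 40*A
57 + (3 + G*O(0))*74 = 57 + (3 - 640*0)*74 = 57 + (3 - 16*0)*74 = 57 + (3 + 0)*74 = 57 + 3*74 = 57 + 222 = 279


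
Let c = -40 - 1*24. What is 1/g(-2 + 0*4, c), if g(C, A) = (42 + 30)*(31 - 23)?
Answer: 1/576 ≈ 0.0017361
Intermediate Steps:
c = -64 (c = -40 - 24 = -64)
g(C, A) = 576 (g(C, A) = 72*8 = 576)
1/g(-2 + 0*4, c) = 1/576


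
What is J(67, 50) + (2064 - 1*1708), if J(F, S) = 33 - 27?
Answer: 362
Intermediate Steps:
J(F, S) = 6
J(67, 50) + (2064 - 1*1708) = 6 + (2064 - 1*1708) = 6 + (2064 - 1708) = 6 + 356 = 362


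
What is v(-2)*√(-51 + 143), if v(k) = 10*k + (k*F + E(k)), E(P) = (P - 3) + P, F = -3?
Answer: -42*√23 ≈ -201.42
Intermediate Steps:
E(P) = -3 + 2*P (E(P) = (-3 + P) + P = -3 + 2*P)
v(k) = -3 + 9*k (v(k) = 10*k + (k*(-3) + (-3 + 2*k)) = 10*k + (-3*k + (-3 + 2*k)) = 10*k + (-3 - k) = -3 + 9*k)
v(-2)*√(-51 + 143) = (-3 + 9*(-2))*√(-51 + 143) = (-3 - 18)*√92 = -42*√23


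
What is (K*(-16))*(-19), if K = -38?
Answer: -11552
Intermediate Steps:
(K*(-16))*(-19) = -38*(-16)*(-19) = 608*(-19) = -11552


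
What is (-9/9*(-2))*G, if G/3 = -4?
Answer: -24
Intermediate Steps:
G = -12 (G = 3*(-4) = -12)
(-9/9*(-2))*G = (-9/9*(-2))*(-12) = (-9*⅑*(-2))*(-12) = -1*(-2)*(-12) = 2*(-12) = -24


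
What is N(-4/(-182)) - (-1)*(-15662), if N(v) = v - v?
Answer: -15662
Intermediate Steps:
N(v) = 0
N(-4/(-182)) - (-1)*(-15662) = 0 - (-1)*(-15662) = 0 - 1*15662 = 0 - 15662 = -15662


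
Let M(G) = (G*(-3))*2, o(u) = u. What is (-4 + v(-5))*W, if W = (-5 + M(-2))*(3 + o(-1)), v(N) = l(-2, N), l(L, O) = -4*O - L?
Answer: 252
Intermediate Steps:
l(L, O) = -L - 4*O
v(N) = 2 - 4*N (v(N) = -1*(-2) - 4*N = 2 - 4*N)
M(G) = -6*G (M(G) = -3*G*2 = -6*G)
W = 14 (W = (-5 - 6*(-2))*(3 - 1) = (-5 + 12)*2 = 7*2 = 14)
(-4 + v(-5))*W = (-4 + (2 - 4*(-5)))*14 = (-4 + (2 + 20))*14 = (-4 + 22)*14 = 18*14 = 252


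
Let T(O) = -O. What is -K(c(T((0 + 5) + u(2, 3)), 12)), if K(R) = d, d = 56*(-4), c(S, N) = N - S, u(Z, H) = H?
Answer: 224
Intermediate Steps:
d = -224
K(R) = -224
-K(c(T((0 + 5) + u(2, 3)), 12)) = -1*(-224) = 224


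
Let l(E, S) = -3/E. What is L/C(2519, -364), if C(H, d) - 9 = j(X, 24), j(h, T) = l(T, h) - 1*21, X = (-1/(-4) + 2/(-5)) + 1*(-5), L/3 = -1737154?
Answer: 41691696/97 ≈ 4.2981e+5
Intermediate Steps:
L = -5211462 (L = 3*(-1737154) = -5211462)
X = -103/20 (X = (-1*(-¼) + 2*(-⅕)) - 5 = (¼ - ⅖) - 5 = -3/20 - 5 = -103/20 ≈ -5.1500)
j(h, T) = -21 - 3/T (j(h, T) = -3/T - 1*21 = -3/T - 21 = -21 - 3/T)
C(H, d) = -97/8 (C(H, d) = 9 + (-21 - 3/24) = 9 + (-21 - 3*1/24) = 9 + (-21 - ⅛) = 9 - 169/8 = -97/8)
L/C(2519, -364) = -5211462/(-97/8) = -5211462*(-8/97) = 41691696/97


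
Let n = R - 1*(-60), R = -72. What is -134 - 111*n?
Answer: 1198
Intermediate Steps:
n = -12 (n = -72 - 1*(-60) = -72 + 60 = -12)
-134 - 111*n = -134 - 111*(-12) = -134 + 1332 = 1198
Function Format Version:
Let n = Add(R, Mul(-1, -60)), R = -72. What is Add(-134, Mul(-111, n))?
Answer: 1198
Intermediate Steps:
n = -12 (n = Add(-72, Mul(-1, -60)) = Add(-72, 60) = -12)
Add(-134, Mul(-111, n)) = Add(-134, Mul(-111, -12)) = Add(-134, 1332) = 1198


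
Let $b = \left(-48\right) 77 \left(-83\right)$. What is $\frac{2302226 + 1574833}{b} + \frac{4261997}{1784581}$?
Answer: $\frac{2742123374325}{182484114736} \approx 15.027$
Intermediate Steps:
$b = 306768$ ($b = \left(-3696\right) \left(-83\right) = 306768$)
$\frac{2302226 + 1574833}{b} + \frac{4261997}{1784581} = \frac{2302226 + 1574833}{306768} + \frac{4261997}{1784581} = 3877059 \cdot \frac{1}{306768} + 4261997 \cdot \frac{1}{1784581} = \frac{1292353}{102256} + \frac{4261997}{1784581} = \frac{2742123374325}{182484114736}$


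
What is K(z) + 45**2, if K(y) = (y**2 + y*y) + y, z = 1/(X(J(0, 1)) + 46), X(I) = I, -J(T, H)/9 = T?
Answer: 1071237/529 ≈ 2025.0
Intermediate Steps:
J(T, H) = -9*T
z = 1/46 (z = 1/(-9*0 + 46) = 1/(0 + 46) = 1/46 ≈ 0.021739)
K(y) = y + 2*y**2 (K(y) = (y**2 + y**2) + y = 2*y**2 + y = y + 2*y**2)
K(z) + 45**2 = (1 + 2*(1/46))/46 + 45**2 = (1 + 1/23)/46 + 2025 = (1/46)*(24/23) + 2025 = 12/529 + 2025 = 1071237/529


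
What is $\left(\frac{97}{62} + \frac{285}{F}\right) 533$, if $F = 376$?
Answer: $\frac{14428843}{11656} \approx 1237.9$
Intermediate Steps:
$\left(\frac{97}{62} + \frac{285}{F}\right) 533 = \left(\frac{97}{62} + \frac{285}{376}\right) 533 = \frac{27071}{11656} \cdot 533 = \frac{14428843}{11656}$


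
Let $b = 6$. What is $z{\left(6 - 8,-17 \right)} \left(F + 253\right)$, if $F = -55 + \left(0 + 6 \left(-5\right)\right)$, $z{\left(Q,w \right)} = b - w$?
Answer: $3864$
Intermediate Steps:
$z{\left(Q,w \right)} = 6 - w$
$F = -85$ ($F = -55 + \left(0 - 30\right) = -55 - 30 = -85$)
$z{\left(6 - 8,-17 \right)} \left(F + 253\right) = \left(6 - -17\right) \left(-85 + 253\right) = \left(6 + 17\right) 168 = 23 \cdot 168 = 3864$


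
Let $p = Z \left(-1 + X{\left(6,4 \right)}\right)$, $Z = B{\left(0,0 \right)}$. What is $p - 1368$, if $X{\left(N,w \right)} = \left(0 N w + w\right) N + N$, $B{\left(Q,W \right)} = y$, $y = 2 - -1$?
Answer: $-1281$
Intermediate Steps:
$y = 3$ ($y = 2 + 1 = 3$)
$B{\left(Q,W \right)} = 3$
$X{\left(N,w \right)} = N + N w$ ($X{\left(N,w \right)} = \left(0 w + w\right) N + N = \left(0 + w\right) N + N = w N + N = N w + N = N + N w$)
$Z = 3$
$p = 87$ ($p = 3 \left(-1 + 6 \left(1 + 4\right)\right) = 3 \left(-1 + 6 \cdot 5\right) = 3 \left(-1 + 30\right) = 3 \cdot 29 = 87$)
$p - 1368 = 87 - 1368 = -1281$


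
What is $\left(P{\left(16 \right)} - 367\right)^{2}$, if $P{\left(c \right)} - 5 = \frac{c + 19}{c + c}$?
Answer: $\frac{133379401}{1024} \approx 1.3025 \cdot 10^{5}$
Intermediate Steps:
$P{\left(c \right)} = 5 + \frac{19 + c}{2 c}$ ($P{\left(c \right)} = 5 + \frac{c + 19}{c + c} = 5 + \frac{19 + c}{2 c}$)
$\left(P{\left(16 \right)} - 367\right)^{2} = \left(\frac{19 + 11 \cdot 16}{2 \cdot 16} - 367\right)^{2} = \left(\frac{1}{2} \cdot \frac{1}{16} \left(19 + 176\right) - 367\right)^{2} = \left(\frac{1}{2} \cdot \frac{1}{16} \cdot 195 - 367\right)^{2} = \left(\frac{195}{32} - 367\right)^{2} = \left(- \frac{11549}{32}\right)^{2} = \frac{133379401}{1024}$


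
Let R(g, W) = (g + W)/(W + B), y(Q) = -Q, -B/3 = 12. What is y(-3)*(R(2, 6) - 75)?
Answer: -1129/5 ≈ -225.80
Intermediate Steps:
B = -36 (B = -3*12 = -36)
R(g, W) = (W + g)/(-36 + W) (R(g, W) = (g + W)/(W - 36) = (W + g)/(-36 + W))
y(-3)*(R(2, 6) - 75) = (-1*(-3))*((6 + 2)/(-36 + 6) - 75) = 3*(8/(-30) - 75) = 3*(-1/30*8 - 75) = 3*(-4/15 - 75) = 3*(-1129/15) = -1129/5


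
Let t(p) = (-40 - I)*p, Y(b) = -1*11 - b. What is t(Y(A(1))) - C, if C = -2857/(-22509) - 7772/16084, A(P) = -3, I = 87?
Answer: 91989075014/90508689 ≈ 1016.4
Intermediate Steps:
C = -32246990/90508689 (C = -2857*(-1/22509) - 7772*1/16084 = 2857/22509 - 1943/4021 = -32246990/90508689 ≈ -0.35629)
Y(b) = -11 - b
t(p) = -127*p (t(p) = (-40 - 1*87)*p = (-40 - 87)*p = -127*p)
t(Y(A(1))) - C = -127*(-11 - 1*(-3)) - 1*(-32246990/90508689) = -127*(-11 + 3) + 32246990/90508689 = -127*(-8) + 32246990/90508689 = 1016 + 32246990/90508689 = 91989075014/90508689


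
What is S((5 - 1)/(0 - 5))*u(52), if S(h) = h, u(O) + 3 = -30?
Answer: 132/5 ≈ 26.400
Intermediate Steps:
u(O) = -33 (u(O) = -3 - 30 = -33)
S((5 - 1)/(0 - 5))*u(52) = ((5 - 1)/(0 - 5))*(-33) = (4/(-5))*(-33) = (4*(-1/5))*(-33) = -4/5*(-33) = 132/5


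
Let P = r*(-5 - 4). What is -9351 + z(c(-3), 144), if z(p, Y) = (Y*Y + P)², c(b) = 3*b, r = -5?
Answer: 431840610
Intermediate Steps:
P = 45 (P = -5*(-5 - 4) = -5*(-9) = 45)
z(p, Y) = (45 + Y²)² (z(p, Y) = (Y*Y + 45)² = (Y² + 45)² = (45 + Y²)²)
-9351 + z(c(-3), 144) = -9351 + (45 + 144²)² = -9351 + (45 + 20736)² = -9351 + 20781² = -9351 + 431849961 = 431840610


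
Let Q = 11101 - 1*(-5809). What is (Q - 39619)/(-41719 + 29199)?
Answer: 22709/12520 ≈ 1.8138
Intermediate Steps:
Q = 16910 (Q = 11101 + 5809 = 16910)
(Q - 39619)/(-41719 + 29199) = (16910 - 39619)/(-41719 + 29199) = -22709/(-12520) = -22709*(-1/12520) = 22709/12520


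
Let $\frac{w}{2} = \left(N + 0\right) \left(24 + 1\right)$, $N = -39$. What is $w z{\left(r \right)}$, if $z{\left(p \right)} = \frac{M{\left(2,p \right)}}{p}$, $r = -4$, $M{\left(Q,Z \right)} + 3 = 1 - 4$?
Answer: $-2925$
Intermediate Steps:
$M{\left(Q,Z \right)} = -6$ ($M{\left(Q,Z \right)} = -3 + \left(1 - 4\right) = -3 - 3 = -6$)
$w = -1950$ ($w = 2 \left(-39 + 0\right) \left(24 + 1\right) = 2 \left(\left(-39\right) 25\right) = 2 \left(-975\right) = -1950$)
$z{\left(p \right)} = - \frac{6}{p}$
$w z{\left(r \right)} = - 1950 \left(- \frac{6}{-4}\right) = - 1950 \left(\left(-6\right) \left(- \frac{1}{4}\right)\right) = \left(-1950\right) \frac{3}{2} = -2925$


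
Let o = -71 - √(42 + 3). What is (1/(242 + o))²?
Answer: 1/(9*(57 - √5)²) ≈ 3.7048e-5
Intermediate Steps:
o = -71 - 3*√5 (o = -71 - √45 = -71 - 3*√5 ≈ -77.708)
(1/(242 + o))² = (1/(242 + (-71 - 3*√5)))² = (1/(171 - 3*√5))² = (171 - 3*√5)⁻²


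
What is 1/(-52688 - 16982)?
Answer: -1/69670 ≈ -1.4353e-5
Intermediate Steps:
1/(-52688 - 16982) = 1/(-69670) = -1/69670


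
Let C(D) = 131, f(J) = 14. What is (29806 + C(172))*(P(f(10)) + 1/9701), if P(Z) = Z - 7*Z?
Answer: -24395152371/9701 ≈ -2.5147e+6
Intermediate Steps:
P(Z) = -6*Z
(29806 + C(172))*(P(f(10)) + 1/9701) = (29806 + 131)*(-6*14 + 1/9701) = 29937*(-84 + 1/9701) = 29937*(-814883/9701) = -24395152371/9701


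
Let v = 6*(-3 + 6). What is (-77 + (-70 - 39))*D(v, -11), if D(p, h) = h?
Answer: 2046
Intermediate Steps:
v = 18 (v = 6*3 = 18)
(-77 + (-70 - 39))*D(v, -11) = (-77 + (-70 - 39))*(-11) = (-77 - 109)*(-11) = -186*(-11) = 2046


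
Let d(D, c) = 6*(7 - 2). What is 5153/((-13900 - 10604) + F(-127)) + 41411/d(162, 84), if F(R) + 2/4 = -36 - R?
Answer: 2021665717/1464810 ≈ 1380.2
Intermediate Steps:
F(R) = -73/2 - R (F(R) = -1/2 + (-36 - R) = -73/2 - R)
d(D, c) = 30 (d(D, c) = 6*5 = 30)
5153/((-13900 - 10604) + F(-127)) + 41411/d(162, 84) = 5153/((-13900 - 10604) + (-73/2 - 1*(-127))) + 41411/30 = 5153/(-24504 + (-73/2 + 127)) + 41411*(1/30) = 5153/(-24504 + 181/2) + 41411/30 = 5153/(-48827/2) + 41411/30 = 5153*(-2/48827) + 41411/30 = -10306/48827 + 41411/30 = 2021665717/1464810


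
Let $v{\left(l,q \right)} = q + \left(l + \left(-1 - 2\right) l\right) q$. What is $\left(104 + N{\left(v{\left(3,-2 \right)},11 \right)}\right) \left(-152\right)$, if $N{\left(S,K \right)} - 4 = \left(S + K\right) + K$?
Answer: $-21280$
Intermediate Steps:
$v{\left(l,q \right)} = q - 2 l q$ ($v{\left(l,q \right)} = q + \left(l - 3 l\right) q = q + - 2 l q = q - 2 l q$)
$N{\left(S,K \right)} = 4 + S + 2 K$ ($N{\left(S,K \right)} = 4 + \left(\left(S + K\right) + K\right) = 4 + \left(\left(K + S\right) + K\right) = 4 + \left(S + 2 K\right) = 4 + S + 2 K$)
$\left(104 + N{\left(v{\left(3,-2 \right)},11 \right)}\right) \left(-152\right) = \left(104 + \left(4 - 2 \left(1 - 6\right) + 2 \cdot 11\right)\right) \left(-152\right) = \left(104 + \left(4 - 2 \left(1 - 6\right) + 22\right)\right) \left(-152\right) = \left(104 + \left(4 - -10 + 22\right)\right) \left(-152\right) = \left(104 + \left(4 + 10 + 22\right)\right) \left(-152\right) = \left(104 + 36\right) \left(-152\right) = 140 \left(-152\right) = -21280$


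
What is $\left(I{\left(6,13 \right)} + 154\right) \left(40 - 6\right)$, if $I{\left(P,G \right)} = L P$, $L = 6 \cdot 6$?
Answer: $12580$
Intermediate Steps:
$L = 36$
$I{\left(P,G \right)} = 36 P$
$\left(I{\left(6,13 \right)} + 154\right) \left(40 - 6\right) = \left(36 \cdot 6 + 154\right) \left(40 - 6\right) = \left(216 + 154\right) \left(40 - 6\right) = 370 \cdot 34 = 12580$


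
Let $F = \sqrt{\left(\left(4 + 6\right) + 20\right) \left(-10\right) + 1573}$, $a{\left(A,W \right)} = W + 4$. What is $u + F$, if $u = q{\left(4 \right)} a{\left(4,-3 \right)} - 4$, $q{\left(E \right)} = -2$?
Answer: $-6 + \sqrt{1273} \approx 29.679$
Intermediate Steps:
$a{\left(A,W \right)} = 4 + W$
$u = -6$ ($u = - 2 \left(4 - 3\right) - 4 = \left(-2\right) 1 - 4 = -2 - 4 = -6$)
$F = \sqrt{1273}$ ($F = \sqrt{\left(10 + 20\right) \left(-10\right) + 1573} = \sqrt{30 \left(-10\right) + 1573} = \sqrt{-300 + 1573} = \sqrt{1273} \approx 35.679$)
$u + F = -6 + \sqrt{1273}$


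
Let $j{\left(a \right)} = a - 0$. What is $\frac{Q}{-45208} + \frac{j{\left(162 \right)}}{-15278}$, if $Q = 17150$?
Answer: $- \frac{67335349}{172671956} \approx -0.38996$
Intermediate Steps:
$j{\left(a \right)} = a$ ($j{\left(a \right)} = a + 0 = a$)
$\frac{Q}{-45208} + \frac{j{\left(162 \right)}}{-15278} = \frac{17150}{-45208} + \frac{162}{-15278} = 17150 \left(- \frac{1}{45208}\right) + 162 \left(- \frac{1}{15278}\right) = - \frac{8575}{22604} - \frac{81}{7639} = - \frac{67335349}{172671956}$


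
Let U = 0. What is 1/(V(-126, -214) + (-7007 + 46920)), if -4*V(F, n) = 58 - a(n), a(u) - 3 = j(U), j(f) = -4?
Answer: 4/159593 ≈ 2.5064e-5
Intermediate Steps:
a(u) = -1 (a(u) = 3 - 4 = -1)
V(F, n) = -59/4 (V(F, n) = -(58 - 1*(-1))/4 = -(58 + 1)/4 = -¼*59 = -59/4)
1/(V(-126, -214) + (-7007 + 46920)) = 1/(-59/4 + (-7007 + 46920)) = 1/(-59/4 + 39913) = 1/(159593/4) = 4/159593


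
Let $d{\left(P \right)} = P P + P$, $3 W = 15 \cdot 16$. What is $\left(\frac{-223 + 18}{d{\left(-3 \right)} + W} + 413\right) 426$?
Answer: $\frac{7521669}{43} \approx 1.7492 \cdot 10^{5}$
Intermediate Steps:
$W = 80$ ($W = \frac{15 \cdot 16}{3} = \frac{1}{3} \cdot 240 = 80$)
$d{\left(P \right)} = P + P^{2}$ ($d{\left(P \right)} = P^{2} + P = P + P^{2}$)
$\left(\frac{-223 + 18}{d{\left(-3 \right)} + W} + 413\right) 426 = \left(\frac{-223 + 18}{- 3 \left(1 - 3\right) + 80} + 413\right) 426 = \left(- \frac{205}{\left(-3\right) \left(-2\right) + 80} + 413\right) 426 = \left(- \frac{205}{6 + 80} + 413\right) 426 = \left(- \frac{205}{86} + 413\right) 426 = \frac{35313}{86} \cdot 426 = \frac{7521669}{43}$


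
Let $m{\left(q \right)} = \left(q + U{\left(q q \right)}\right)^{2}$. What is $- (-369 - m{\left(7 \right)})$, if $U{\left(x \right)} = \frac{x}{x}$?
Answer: $433$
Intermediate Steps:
$U{\left(x \right)} = 1$
$m{\left(q \right)} = \left(1 + q\right)^{2}$ ($m{\left(q \right)} = \left(q + 1\right)^{2} = \left(1 + q\right)^{2}$)
$- (-369 - m{\left(7 \right)}) = - (-369 - \left(1 + 7\right)^{2}) = - (-369 - 8^{2}) = - (-369 - 64) = \left(-1\right) \left(-433\right) = 433$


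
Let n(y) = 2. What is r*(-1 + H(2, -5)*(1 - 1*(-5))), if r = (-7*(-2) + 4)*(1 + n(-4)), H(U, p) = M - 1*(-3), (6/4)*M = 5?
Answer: 1998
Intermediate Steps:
M = 10/3 (M = (⅔)*5 = 10/3 ≈ 3.3333)
H(U, p) = 19/3 (H(U, p) = 10/3 - 1*(-3) = 10/3 + 3 = 19/3)
r = 54 (r = (-7*(-2) + 4)*(1 + 2) = (14 + 4)*3 = 18*3 = 54)
r*(-1 + H(2, -5)*(1 - 1*(-5))) = 54*(-1 + 19*(1 - 1*(-5))/3) = 54*(-1 + 19*(1 + 5)/3) = 54*(-1 + (19/3)*6) = 54*(-1 + 38) = 54*37 = 1998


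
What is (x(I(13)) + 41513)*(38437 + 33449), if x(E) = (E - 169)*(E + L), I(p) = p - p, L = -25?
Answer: 3287921868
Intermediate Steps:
I(p) = 0
x(E) = (-169 + E)*(-25 + E) (x(E) = (E - 169)*(E - 25) = (-169 + E)*(-25 + E))
(x(I(13)) + 41513)*(38437 + 33449) = ((4225 + 0**2 - 194*0) + 41513)*(38437 + 33449) = ((4225 + 0 + 0) + 41513)*71886 = (4225 + 41513)*71886 = 45738*71886 = 3287921868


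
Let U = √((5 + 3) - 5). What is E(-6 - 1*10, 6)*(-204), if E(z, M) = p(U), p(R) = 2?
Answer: -408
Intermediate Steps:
U = √3 (U = √(8 - 5) = √3 ≈ 1.7320)
E(z, M) = 2
E(-6 - 1*10, 6)*(-204) = 2*(-204) = -408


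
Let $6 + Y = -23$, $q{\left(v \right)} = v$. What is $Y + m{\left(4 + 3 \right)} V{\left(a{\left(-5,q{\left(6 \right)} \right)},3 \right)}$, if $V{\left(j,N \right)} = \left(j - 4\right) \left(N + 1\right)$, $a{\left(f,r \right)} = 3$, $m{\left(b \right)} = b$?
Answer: $-57$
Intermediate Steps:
$V{\left(j,N \right)} = \left(1 + N\right) \left(-4 + j\right)$ ($V{\left(j,N \right)} = \left(-4 + j\right) \left(1 + N\right) = \left(1 + N\right) \left(-4 + j\right)$)
$Y = -29$ ($Y = -6 - 23 = -29$)
$Y + m{\left(4 + 3 \right)} V{\left(a{\left(-5,q{\left(6 \right)} \right)},3 \right)} = -29 + \left(4 + 3\right) \left(-4 + 3 - 12 + 3 \cdot 3\right) = -29 + 7 \left(-4 + 3 - 12 + 9\right) = -29 + 7 \left(-4\right) = -29 - 28 = -57$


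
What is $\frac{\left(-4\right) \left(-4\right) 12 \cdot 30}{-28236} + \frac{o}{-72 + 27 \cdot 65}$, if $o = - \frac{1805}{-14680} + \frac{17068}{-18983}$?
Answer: $- \frac{15042004523675}{73570835384904} \approx -0.20446$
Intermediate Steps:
$o = - \frac{43258785}{55734088}$ ($o = \left(-1805\right) \left(- \frac{1}{14680}\right) + 17068 \left(- \frac{1}{18983}\right) = \frac{361}{2936} - \frac{17068}{18983} = - \frac{43258785}{55734088} \approx -0.77616$)
$\frac{\left(-4\right) \left(-4\right) 12 \cdot 30}{-28236} + \frac{o}{-72 + 27 \cdot 65} = \frac{\left(-4\right) \left(-4\right) 12 \cdot 30}{-28236} - \frac{43258785}{55734088 \left(-72 + 27 \cdot 65\right)} = 16 \cdot 12 \cdot 30 \left(- \frac{1}{28236}\right) - \frac{43258785}{55734088 \left(-72 + 1755\right)} = 192 \cdot 30 \left(- \frac{1}{28236}\right) - \frac{43258785}{55734088 \cdot 1683} = 5760 \left(- \frac{1}{28236}\right) - \frac{14419595}{31266823368} = - \frac{480}{2353} - \frac{14419595}{31266823368} = - \frac{15042004523675}{73570835384904}$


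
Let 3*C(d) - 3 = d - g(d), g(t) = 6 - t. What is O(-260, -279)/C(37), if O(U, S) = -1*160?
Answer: -480/71 ≈ -6.7606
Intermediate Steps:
O(U, S) = -160
C(d) = -1 + 2*d/3 (C(d) = 1 + (d - (6 - d))/3 = 1 + (d + (-6 + d))/3 = 1 + (-6 + 2*d)/3 = 1 + (-2 + 2*d/3) = -1 + 2*d/3)
O(-260, -279)/C(37) = -160/(-1 + (⅔)*37) = -160/(-1 + 74/3) = -160/71/3 = -160*3/71 = -480/71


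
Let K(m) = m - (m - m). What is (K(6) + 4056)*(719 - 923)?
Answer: -828648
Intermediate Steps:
K(m) = m (K(m) = m - 1*0 = m + 0 = m)
(K(6) + 4056)*(719 - 923) = (6 + 4056)*(719 - 923) = 4062*(-204) = -828648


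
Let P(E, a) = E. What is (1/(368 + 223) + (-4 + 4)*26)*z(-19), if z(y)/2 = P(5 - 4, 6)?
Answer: 2/591 ≈ 0.0033841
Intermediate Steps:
z(y) = 2 (z(y) = 2*(5 - 4) = 2*1 = 2)
(1/(368 + 223) + (-4 + 4)*26)*z(-19) = (1/(368 + 223) + (-4 + 4)*26)*2 = (1/591 + 0*26)*2 = (1/591 + 0)*2 = (1/591)*2 = 2/591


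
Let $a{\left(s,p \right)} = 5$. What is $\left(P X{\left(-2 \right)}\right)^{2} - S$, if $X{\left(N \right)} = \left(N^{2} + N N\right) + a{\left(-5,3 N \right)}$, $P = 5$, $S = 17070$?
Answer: $-12845$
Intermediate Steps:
$X{\left(N \right)} = 5 + 2 N^{2}$ ($X{\left(N \right)} = \left(N^{2} + N N\right) + 5 = \left(N^{2} + N^{2}\right) + 5 = 2 N^{2} + 5 = 5 + 2 N^{2}$)
$\left(P X{\left(-2 \right)}\right)^{2} - S = \left(5 \left(5 + 2 \left(-2\right)^{2}\right)\right)^{2} - 17070 = \left(5 \left(5 + 2 \cdot 4\right)\right)^{2} - 17070 = \left(5 \left(5 + 8\right)\right)^{2} - 17070 = \left(5 \cdot 13\right)^{2} - 17070 = 65^{2} - 17070 = 4225 - 17070 = -12845$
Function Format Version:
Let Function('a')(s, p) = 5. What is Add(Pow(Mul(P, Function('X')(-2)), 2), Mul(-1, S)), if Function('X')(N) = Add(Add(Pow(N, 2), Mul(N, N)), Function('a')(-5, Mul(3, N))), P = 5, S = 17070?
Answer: -12845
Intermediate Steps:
Function('X')(N) = Add(5, Mul(2, Pow(N, 2))) (Function('X')(N) = Add(Add(Pow(N, 2), Mul(N, N)), 5) = Add(Add(Pow(N, 2), Pow(N, 2)), 5) = Add(Mul(2, Pow(N, 2)), 5) = Add(5, Mul(2, Pow(N, 2))))
Add(Pow(Mul(P, Function('X')(-2)), 2), Mul(-1, S)) = Add(Pow(Mul(5, Add(5, Mul(2, Pow(-2, 2)))), 2), Mul(-1, 17070)) = Add(Pow(Mul(5, Add(5, Mul(2, 4))), 2), -17070) = Add(Pow(Mul(5, Add(5, 8)), 2), -17070) = Add(Pow(Mul(5, 13), 2), -17070) = Add(Pow(65, 2), -17070) = Add(4225, -17070) = -12845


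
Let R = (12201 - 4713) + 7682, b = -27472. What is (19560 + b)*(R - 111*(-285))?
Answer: -370321160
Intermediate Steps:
R = 15170 (R = 7488 + 7682 = 15170)
(19560 + b)*(R - 111*(-285)) = (19560 - 27472)*(15170 - 111*(-285)) = -7912*(15170 + 31635) = -7912*46805 = -370321160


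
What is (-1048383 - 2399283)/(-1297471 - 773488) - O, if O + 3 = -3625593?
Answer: 7508464114230/2070959 ≈ 3.6256e+6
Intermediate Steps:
O = -3625596 (O = -3 - 3625593 = -3625596)
(-1048383 - 2399283)/(-1297471 - 773488) - O = (-1048383 - 2399283)/(-1297471 - 773488) - 1*(-3625596) = -3447666/(-2070959) + 3625596 = -3447666*(-1/2070959) + 3625596 = 3447666/2070959 + 3625596 = 7508464114230/2070959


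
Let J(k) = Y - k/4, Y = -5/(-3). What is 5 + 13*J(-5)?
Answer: 515/12 ≈ 42.917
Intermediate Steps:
Y = 5/3 (Y = -5*(-⅓) = 5/3 ≈ 1.6667)
J(k) = 5/3 - k/4
5 + 13*J(-5) = 5 + 13*(5/3 - ¼*(-5)) = 5 + 13*(5/3 + 5/4) = 5 + 13*(35/12) = 5 + 455/12 = 515/12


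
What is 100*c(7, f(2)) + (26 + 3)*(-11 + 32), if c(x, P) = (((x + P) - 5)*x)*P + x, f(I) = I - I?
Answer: 1309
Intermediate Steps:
f(I) = 0
c(x, P) = x + P*x*(-5 + P + x) (c(x, P) = (((P + x) - 5)*x)*P + x = ((-5 + P + x)*x)*P + x = (x*(-5 + P + x))*P + x = P*x*(-5 + P + x) + x = x + P*x*(-5 + P + x))
100*c(7, f(2)) + (26 + 3)*(-11 + 32) = 100*(7*(1 + 0² - 5*0 + 0*7)) + (26 + 3)*(-11 + 32) = 100*(7*(1 + 0 + 0 + 0)) + 29*21 = 100*(7*1) + 609 = 100*7 + 609 = 700 + 609 = 1309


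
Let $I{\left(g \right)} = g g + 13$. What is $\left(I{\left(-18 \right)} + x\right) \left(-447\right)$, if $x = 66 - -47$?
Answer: $-201150$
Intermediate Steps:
$I{\left(g \right)} = 13 + g^{2}$ ($I{\left(g \right)} = g^{2} + 13 = 13 + g^{2}$)
$x = 113$ ($x = 66 + 47 = 113$)
$\left(I{\left(-18 \right)} + x\right) \left(-447\right) = \left(\left(13 + \left(-18\right)^{2}\right) + 113\right) \left(-447\right) = \left(\left(13 + 324\right) + 113\right) \left(-447\right) = \left(337 + 113\right) \left(-447\right) = 450 \left(-447\right) = -201150$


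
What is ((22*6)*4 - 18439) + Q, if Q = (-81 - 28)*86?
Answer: -27285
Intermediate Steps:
Q = -9374 (Q = -109*86 = -9374)
((22*6)*4 - 18439) + Q = ((22*6)*4 - 18439) - 9374 = (132*4 - 18439) - 9374 = (528 - 18439) - 9374 = -17911 - 9374 = -27285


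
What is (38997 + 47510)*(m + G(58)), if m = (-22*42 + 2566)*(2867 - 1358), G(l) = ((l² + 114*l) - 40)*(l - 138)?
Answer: 145582457286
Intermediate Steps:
G(l) = (-138 + l)*(-40 + l² + 114*l) (G(l) = (-40 + l² + 114*l)*(-138 + l) = (-138 + l)*(-40 + l² + 114*l))
m = 2477778 (m = (-924 + 2566)*1509 = 1642*1509 = 2477778)
(38997 + 47510)*(m + G(58)) = (38997 + 47510)*(2477778 + (5520 + 58³ - 15772*58 - 24*58²)) = 86507*(2477778 + (5520 + 195112 - 914776 - 24*3364)) = 86507*(2477778 + (5520 + 195112 - 914776 - 80736)) = 86507*(2477778 - 794880) = 86507*1682898 = 145582457286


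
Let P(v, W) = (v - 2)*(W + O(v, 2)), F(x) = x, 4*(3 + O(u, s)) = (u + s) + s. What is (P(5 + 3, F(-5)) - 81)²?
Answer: 12321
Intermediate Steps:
O(u, s) = -3 + s/2 + u/4 (O(u, s) = -3 + ((u + s) + s)/4 = -3 + ((s + u) + s)/4 = -3 + (u + 2*s)/4 = -3 + (s/2 + u/4) = -3 + s/2 + u/4)
P(v, W) = (-2 + v)*(-2 + W + v/4) (P(v, W) = (v - 2)*(W + (-3 + (½)*2 + v/4)) = (-2 + v)*(W + (-3 + 1 + v/4)) = (-2 + v)*(W + (-2 + v/4)) = (-2 + v)*(-2 + W + v/4))
(P(5 + 3, F(-5)) - 81)² = ((4 - 2*(-5) - 5*(5 + 3)/2 + (5 + 3)²/4 - 5*(5 + 3)) - 81)² = ((4 + 10 - 5/2*8 + (¼)*8² - 5*8) - 81)² = ((4 + 10 - 20 + (¼)*64 - 40) - 81)² = ((4 + 10 - 20 + 16 - 40) - 81)² = (-30 - 81)² = (-111)² = 12321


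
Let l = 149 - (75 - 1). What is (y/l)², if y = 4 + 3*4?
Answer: 256/5625 ≈ 0.045511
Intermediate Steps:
l = 75 (l = 149 - 1*74 = 149 - 74 = 75)
y = 16 (y = 4 + 12 = 16)
(y/l)² = (16/75)² = 256/5625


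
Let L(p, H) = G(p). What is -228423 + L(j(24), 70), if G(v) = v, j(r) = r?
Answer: -228399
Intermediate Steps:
L(p, H) = p
-228423 + L(j(24), 70) = -228423 + 24 = -228399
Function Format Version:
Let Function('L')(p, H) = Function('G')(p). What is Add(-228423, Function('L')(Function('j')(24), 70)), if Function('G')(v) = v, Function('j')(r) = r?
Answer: -228399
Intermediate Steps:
Function('L')(p, H) = p
Add(-228423, Function('L')(Function('j')(24), 70)) = Add(-228423, 24) = -228399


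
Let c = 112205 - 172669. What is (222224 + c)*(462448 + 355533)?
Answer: 132316606560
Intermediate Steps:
c = -60464
(222224 + c)*(462448 + 355533) = (222224 - 60464)*(462448 + 355533) = 161760*817981 = 132316606560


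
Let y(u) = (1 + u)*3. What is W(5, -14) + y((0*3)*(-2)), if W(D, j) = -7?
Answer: -4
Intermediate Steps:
y(u) = 3 + 3*u
W(5, -14) + y((0*3)*(-2)) = -7 + (3 + 3*((0*3)*(-2))) = -7 + (3 + 3*(0*(-2))) = -7 + (3 + 3*0) = -7 + (3 + 0) = -7 + 3 = -4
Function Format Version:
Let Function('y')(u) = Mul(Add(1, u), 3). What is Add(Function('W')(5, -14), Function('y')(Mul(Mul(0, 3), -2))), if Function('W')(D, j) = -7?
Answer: -4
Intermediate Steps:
Function('y')(u) = Add(3, Mul(3, u))
Add(Function('W')(5, -14), Function('y')(Mul(Mul(0, 3), -2))) = Add(-7, Add(3, Mul(3, Mul(Mul(0, 3), -2)))) = Add(-7, Add(3, Mul(3, Mul(0, -2)))) = Add(-7, Add(3, Mul(3, 0))) = Add(-7, Add(3, 0)) = Add(-7, 3) = -4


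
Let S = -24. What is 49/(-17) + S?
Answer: -457/17 ≈ -26.882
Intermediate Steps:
49/(-17) + S = 49/(-17) - 24 = -1/17*49 - 24 = -49/17 - 24 = -457/17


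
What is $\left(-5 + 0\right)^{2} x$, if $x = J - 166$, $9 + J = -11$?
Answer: $-4650$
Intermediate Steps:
$J = -20$ ($J = -9 - 11 = -20$)
$x = -186$ ($x = -20 - 166 = -186$)
$\left(-5 + 0\right)^{2} x = \left(-5 + 0\right)^{2} \left(-186\right) = \left(-5\right)^{2} \left(-186\right) = 25 \left(-186\right) = -4650$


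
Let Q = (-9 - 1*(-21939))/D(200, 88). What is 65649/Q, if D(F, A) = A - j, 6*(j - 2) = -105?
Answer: 4529781/14620 ≈ 309.83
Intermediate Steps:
j = -31/2 (j = 2 + (⅙)*(-105) = 2 - 35/2 = -31/2 ≈ -15.500)
D(F, A) = 31/2 + A (D(F, A) = A - 1*(-31/2) = A + 31/2 = 31/2 + A)
Q = 14620/69 (Q = (-9 - 1*(-21939))/(31/2 + 88) = (-9 + 21939)/(207/2) = 21930*(2/207) = 14620/69 ≈ 211.88)
65649/Q = 65649/(14620/69) = 65649*(69/14620) = 4529781/14620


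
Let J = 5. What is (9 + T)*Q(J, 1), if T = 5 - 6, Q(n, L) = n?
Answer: 40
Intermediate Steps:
T = -1
(9 + T)*Q(J, 1) = (9 - 1)*5 = 8*5 = 40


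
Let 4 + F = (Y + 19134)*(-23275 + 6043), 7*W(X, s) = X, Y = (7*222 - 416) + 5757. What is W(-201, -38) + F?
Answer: -3139722325/7 ≈ -4.4853e+8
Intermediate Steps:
Y = 6895 (Y = (1554 - 416) + 5757 = 1138 + 5757 = 6895)
W(X, s) = X/7
F = -448531732 (F = -4 + (6895 + 19134)*(-23275 + 6043) = -4 + 26029*(-17232) = -4 - 448531728 = -448531732)
W(-201, -38) + F = (1/7)*(-201) - 448531732 = -201/7 - 448531732 = -3139722325/7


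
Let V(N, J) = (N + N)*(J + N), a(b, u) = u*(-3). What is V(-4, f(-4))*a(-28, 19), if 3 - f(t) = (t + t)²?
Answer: -29640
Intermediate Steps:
a(b, u) = -3*u
f(t) = 3 - 4*t² (f(t) = 3 - (t + t)² = 3 - (2*t)² = 3 - 4*t²)
V(N, J) = 2*N*(J + N) (V(N, J) = (2*N)*(J + N) = 2*N*(J + N))
V(-4, f(-4))*a(-28, 19) = (2*(-4)*((3 - 4*(-4)²) - 4))*(-3*19) = (2*(-4)*((3 - 4*16) - 4))*(-57) = (2*(-4)*((3 - 64) - 4))*(-57) = (2*(-4)*(-61 - 4))*(-57) = (2*(-4)*(-65))*(-57) = 520*(-57) = -29640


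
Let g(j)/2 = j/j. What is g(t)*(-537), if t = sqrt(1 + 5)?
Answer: -1074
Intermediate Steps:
t = sqrt(6) ≈ 2.4495
g(j) = 2 (g(j) = 2*(j/j) = 2*1 = 2)
g(t)*(-537) = 2*(-537) = -1074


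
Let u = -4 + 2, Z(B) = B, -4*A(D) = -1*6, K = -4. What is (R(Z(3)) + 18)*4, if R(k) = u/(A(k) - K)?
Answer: 776/11 ≈ 70.545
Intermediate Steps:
A(D) = 3/2 (A(D) = -(-1)*6/4 = -1/4*(-6) = 3/2)
u = -2
R(k) = -4/11 (R(k) = -2/(3/2 - 1*(-4)) = -2/(3/2 + 4) = -2/11/2 = -2*2/11 = -4/11)
(R(Z(3)) + 18)*4 = (-4/11 + 18)*4 = (194/11)*4 = 776/11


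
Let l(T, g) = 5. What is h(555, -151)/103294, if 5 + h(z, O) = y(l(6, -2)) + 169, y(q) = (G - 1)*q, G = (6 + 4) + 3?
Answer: 112/51647 ≈ 0.0021686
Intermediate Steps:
G = 13 (G = 10 + 3 = 13)
y(q) = 12*q (y(q) = (13 - 1)*q = 12*q)
h(z, O) = 224 (h(z, O) = -5 + (12*5 + 169) = -5 + (60 + 169) = -5 + 229 = 224)
h(555, -151)/103294 = 224/103294 = 224*(1/103294) = 112/51647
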